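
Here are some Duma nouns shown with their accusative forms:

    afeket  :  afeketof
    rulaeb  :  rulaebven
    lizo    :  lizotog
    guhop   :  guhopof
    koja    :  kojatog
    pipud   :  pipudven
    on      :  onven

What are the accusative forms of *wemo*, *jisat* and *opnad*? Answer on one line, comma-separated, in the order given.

The pattern is voicing of the final sound: -of when the stem ends in a voiceless consonant (*afeket*, *guhop*); -ven when the stem ends in a voiced consonant (*rulaeb*, *pipud*, *on*); -tog when the stem ends in a vowel (*lizo*, *koja*).
*wemo*: final sound = /o/, a vowel → -tog → *wemotog*.
Since the final sound of *jisat* is /t/ (a voiceless consonant), it takes -of, giving *jisatof*.
*opnad* — final sound /d/ (a voiced consonant) → -ven → *opnadven*.

wemotog, jisatof, opnadven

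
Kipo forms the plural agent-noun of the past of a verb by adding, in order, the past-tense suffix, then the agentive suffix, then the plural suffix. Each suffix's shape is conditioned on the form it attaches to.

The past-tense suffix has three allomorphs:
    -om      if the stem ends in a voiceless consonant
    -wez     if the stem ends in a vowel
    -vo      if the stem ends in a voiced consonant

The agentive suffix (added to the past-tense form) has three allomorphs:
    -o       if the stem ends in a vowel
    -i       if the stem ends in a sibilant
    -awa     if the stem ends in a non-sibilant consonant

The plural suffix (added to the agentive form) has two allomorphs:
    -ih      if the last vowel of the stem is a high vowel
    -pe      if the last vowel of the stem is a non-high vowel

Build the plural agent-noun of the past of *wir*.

*wir*: final sound = /r/, a voiced consonant → -vo → *wirvo*.
The past-tense form *wirvo* — final sound /o/ (a vowel) → -o → *wirvoo*.
The last vowel of the agentive form *wirvoo* is /o/, which is a non-high vowel, so the plural suffix is -pe, giving *wirvoope*.

wirvoope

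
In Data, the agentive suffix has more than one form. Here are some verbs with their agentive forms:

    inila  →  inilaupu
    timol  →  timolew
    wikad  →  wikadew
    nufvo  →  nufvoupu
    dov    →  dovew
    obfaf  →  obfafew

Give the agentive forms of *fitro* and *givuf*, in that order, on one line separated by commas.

The alternation tracks the final sound of the stem — -ew when the stem ends in a consonant (*timol*, *wikad*, *dov*, *obfaf*); -upu when the stem ends in a vowel (*inila*, *nufvo*).
The final sound of *fitro* is /o/, which is a vowel, so the suffix is -upu, giving *fitroupu*.
The final sound of *givuf* is /f/, which is a consonant, so the suffix is -ew, giving *givufew*.

fitroupu, givufew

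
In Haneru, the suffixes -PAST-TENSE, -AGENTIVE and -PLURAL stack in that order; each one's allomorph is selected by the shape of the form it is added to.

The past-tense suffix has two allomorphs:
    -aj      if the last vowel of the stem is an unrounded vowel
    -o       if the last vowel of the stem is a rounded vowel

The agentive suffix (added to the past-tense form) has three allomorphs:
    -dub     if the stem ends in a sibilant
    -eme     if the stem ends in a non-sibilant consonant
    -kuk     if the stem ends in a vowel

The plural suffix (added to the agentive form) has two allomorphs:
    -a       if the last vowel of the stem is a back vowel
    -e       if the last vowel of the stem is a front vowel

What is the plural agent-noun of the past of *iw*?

The last vowel of *iw* is /i/, which is an unrounded vowel, so the past-tense suffix is -aj, giving *iwaj*.
Since the final sound of the past-tense form *iwaj* is /j/ (a non-sibilant consonant), it takes -eme, giving *iwajeme*.
Since the last vowel of the agentive form *iwajeme* is /e/ (a front vowel), it takes -e, giving *iwajemee*.

iwajemee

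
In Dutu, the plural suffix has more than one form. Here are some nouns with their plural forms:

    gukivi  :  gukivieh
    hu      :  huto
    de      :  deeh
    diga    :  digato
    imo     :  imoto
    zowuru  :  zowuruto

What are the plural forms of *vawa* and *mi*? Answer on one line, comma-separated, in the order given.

Looking at the last vowel of each stem: -eh when the last vowel of the stem is a front vowel (*gukivi*, *de*); -to when the last vowel of the stem is a back vowel (*hu*, *diga*, *imo*, *zowuru*).
*vawa* — last vowel /a/ (a back vowel) → -to → *vawato*.
*mi* — last vowel /i/ (a front vowel) → -eh → *mieh*.

vawato, mieh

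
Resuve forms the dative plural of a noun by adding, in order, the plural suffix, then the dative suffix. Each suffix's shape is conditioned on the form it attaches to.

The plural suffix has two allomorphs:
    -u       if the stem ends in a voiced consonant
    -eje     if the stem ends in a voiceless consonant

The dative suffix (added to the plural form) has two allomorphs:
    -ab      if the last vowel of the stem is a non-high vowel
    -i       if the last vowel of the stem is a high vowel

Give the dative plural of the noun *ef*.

The final consonant of *ef* is /f/, which is voiceless, so the plural suffix is -eje, giving *efeje*.
The plural form *efeje* — last vowel /e/ (a non-high vowel) → -ab → *efejeab*.

efejeab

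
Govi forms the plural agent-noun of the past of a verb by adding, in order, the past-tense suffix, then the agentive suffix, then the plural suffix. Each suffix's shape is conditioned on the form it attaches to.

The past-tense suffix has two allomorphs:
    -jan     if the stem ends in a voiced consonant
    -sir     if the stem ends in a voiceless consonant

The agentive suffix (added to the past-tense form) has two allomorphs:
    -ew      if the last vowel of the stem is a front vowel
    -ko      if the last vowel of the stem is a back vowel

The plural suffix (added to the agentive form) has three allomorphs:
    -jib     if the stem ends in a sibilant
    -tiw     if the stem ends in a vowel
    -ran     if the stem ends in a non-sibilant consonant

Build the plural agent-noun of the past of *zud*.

*zud*: final consonant = /d/, voiced → -jan → *zudjan*.
The past-tense form *zudjan* — last vowel /a/ (a back vowel) → -ko → *zudjanko*.
The final sound of the agentive form *zudjanko* is /o/, which is a vowel, so the plural suffix is -tiw, giving *zudjankotiw*.

zudjankotiw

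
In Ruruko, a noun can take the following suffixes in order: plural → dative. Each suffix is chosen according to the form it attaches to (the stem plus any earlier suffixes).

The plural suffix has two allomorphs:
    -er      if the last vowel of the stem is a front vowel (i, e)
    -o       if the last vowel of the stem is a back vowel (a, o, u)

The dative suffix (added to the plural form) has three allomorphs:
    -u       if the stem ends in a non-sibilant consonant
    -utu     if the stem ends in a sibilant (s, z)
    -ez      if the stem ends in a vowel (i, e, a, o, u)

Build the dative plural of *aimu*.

aimuoez

Since the last vowel of *aimu* is /u/ (a back vowel), it takes -o, giving *aimuo*.
The final sound of the plural form *aimuo* is /o/, which is a vowel, so the dative suffix is -ez, giving *aimuoez*.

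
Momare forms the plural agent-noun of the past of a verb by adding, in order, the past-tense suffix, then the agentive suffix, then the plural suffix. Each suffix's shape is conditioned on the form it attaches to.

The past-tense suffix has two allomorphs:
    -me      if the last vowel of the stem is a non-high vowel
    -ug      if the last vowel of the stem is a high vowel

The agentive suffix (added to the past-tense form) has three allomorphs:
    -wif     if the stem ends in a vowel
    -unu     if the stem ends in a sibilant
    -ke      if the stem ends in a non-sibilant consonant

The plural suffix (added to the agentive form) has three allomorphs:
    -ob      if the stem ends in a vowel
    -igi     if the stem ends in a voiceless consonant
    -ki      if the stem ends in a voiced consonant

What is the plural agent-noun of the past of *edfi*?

edfiugkeob

*edfi* — last vowel /i/ (a high vowel) → -ug → *edfiug*.
The past-tense form *edfiug* — final sound /g/ (a non-sibilant consonant) → -ke → *edfiugke*.
The agentive form *edfiugke*: final sound = /e/, a vowel → -ob → *edfiugkeob*.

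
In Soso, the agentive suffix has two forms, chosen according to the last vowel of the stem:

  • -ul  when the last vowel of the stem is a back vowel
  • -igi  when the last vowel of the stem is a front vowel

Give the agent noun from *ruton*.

rutonul

*ruton* — last vowel /o/ (a back vowel) → -ul → *rutonul*.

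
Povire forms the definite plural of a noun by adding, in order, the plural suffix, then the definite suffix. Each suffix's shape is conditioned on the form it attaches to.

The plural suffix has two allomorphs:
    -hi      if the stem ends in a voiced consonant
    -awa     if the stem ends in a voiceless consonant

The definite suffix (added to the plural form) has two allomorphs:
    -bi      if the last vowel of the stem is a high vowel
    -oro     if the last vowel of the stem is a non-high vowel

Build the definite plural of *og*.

oghibi

*og* — final consonant /g/ (voiced) → -hi → *oghi*.
The last vowel of the plural form *oghi* is /i/, which is a high vowel, so the definite suffix is -bi, giving *oghibi*.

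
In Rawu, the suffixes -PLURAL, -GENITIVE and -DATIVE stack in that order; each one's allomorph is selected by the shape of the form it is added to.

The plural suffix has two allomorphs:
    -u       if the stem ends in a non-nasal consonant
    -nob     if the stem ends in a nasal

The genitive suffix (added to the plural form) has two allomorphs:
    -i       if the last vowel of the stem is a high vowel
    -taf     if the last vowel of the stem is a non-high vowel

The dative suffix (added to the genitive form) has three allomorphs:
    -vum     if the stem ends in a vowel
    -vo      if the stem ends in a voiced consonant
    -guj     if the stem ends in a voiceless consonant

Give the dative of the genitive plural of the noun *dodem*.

Since the final consonant of *dodem* is /m/ (a nasal), it takes -nob, giving *dodemnob*.
The last vowel of the plural form *dodemnob* is /o/, which is a non-high vowel, so the genitive suffix is -taf, giving *dodemnobtaf*.
The genitive form *dodemnobtaf*: final sound = /f/, a voiceless consonant → -guj → *dodemnobtafguj*.

dodemnobtafguj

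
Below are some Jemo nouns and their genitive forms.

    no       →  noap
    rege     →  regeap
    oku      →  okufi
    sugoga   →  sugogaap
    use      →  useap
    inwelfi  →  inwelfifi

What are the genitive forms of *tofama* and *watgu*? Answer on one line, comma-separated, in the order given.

tofamaap, watgufi

The pattern is height harmony: -fi when the last vowel of the stem is a high vowel (*oku*, *inwelfi*); -ap when the last vowel of the stem is a non-high vowel (*no*, *rege*, *sugoga*, *use*).
*tofama*: last vowel = /a/, a non-high vowel → -ap → *tofamaap*.
*watgu*: last vowel = /u/, a high vowel → -fi → *watgufi*.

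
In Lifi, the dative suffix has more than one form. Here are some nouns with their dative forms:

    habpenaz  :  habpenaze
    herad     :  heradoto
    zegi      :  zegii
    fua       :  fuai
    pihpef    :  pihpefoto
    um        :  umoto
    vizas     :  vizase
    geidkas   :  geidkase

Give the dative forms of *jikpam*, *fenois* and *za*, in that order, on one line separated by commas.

The suffix is conditioned by the final sound: -e when the stem ends in a sibilant (*habpenaz*, *vizas*, *geidkas*); -oto when the stem ends in a non-sibilant consonant (*herad*, *pihpef*, *um*); -i when the stem ends in a vowel (*zegi*, *fua*).
*jikpam*: final sound = /m/, a non-sibilant consonant → -oto → *jikpamoto*.
*fenois*: final sound = /s/, a sibilant → -e → *fenoise*.
*za* — final sound /a/ (a vowel) → -i → *zai*.

jikpamoto, fenoise, zai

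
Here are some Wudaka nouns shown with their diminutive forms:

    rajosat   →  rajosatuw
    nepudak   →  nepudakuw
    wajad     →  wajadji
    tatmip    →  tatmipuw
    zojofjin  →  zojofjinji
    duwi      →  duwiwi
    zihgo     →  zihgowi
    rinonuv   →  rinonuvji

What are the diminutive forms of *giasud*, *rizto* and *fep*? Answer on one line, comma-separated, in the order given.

giasudji, riztowi, fepuw

The alternation tracks the final sound of the stem — -uw when the stem ends in a voiceless consonant (*rajosat*, *nepudak*, *tatmip*); -ji when the stem ends in a voiced consonant (*wajad*, *zojofjin*, *rinonuv*); -wi when the stem ends in a vowel (*duwi*, *zihgo*).
The final sound of *giasud* is /d/, which is a voiced consonant, so the suffix is -ji, giving *giasudji*.
*rizto*: final sound = /o/, a vowel → -wi → *riztowi*.
The final sound of *fep* is /p/, which is a voiceless consonant, so the suffix is -uw, giving *fepuw*.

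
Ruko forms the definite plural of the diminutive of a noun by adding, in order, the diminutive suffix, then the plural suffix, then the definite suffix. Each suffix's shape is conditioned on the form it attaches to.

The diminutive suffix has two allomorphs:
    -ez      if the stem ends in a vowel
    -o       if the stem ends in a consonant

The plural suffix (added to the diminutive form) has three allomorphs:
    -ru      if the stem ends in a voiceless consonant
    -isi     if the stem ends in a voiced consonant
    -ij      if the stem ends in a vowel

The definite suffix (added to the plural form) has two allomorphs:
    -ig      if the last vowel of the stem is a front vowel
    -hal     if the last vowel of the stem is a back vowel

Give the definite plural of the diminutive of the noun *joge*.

jogeezisiig

*joge* — final sound /e/ (a vowel) → -ez → *jogeez*.
The final sound of the diminutive form *jogeez* is /z/, which is a voiced consonant, so the plural suffix is -isi, giving *jogeezisi*.
Since the last vowel of the plural form *jogeezisi* is /i/ (a front vowel), it takes -ig, giving *jogeezisiig*.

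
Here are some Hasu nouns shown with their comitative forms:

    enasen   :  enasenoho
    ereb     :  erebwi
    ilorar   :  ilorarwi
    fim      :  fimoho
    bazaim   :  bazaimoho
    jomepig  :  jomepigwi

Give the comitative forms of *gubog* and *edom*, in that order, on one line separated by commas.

gubogwi, edomoho

The alternation tracks the final consonant of the stem — -oho when the stem ends in a nasal (*enasen*, *fim*, *bazaim*); -wi when the stem ends in a non-nasal consonant (*ereb*, *ilorar*, *jomepig*).
*gubog* — final consonant /g/ (non-nasal) → -wi → *gubogwi*.
Since the final consonant of *edom* is /m/ (a nasal), it takes -oho, giving *edomoho*.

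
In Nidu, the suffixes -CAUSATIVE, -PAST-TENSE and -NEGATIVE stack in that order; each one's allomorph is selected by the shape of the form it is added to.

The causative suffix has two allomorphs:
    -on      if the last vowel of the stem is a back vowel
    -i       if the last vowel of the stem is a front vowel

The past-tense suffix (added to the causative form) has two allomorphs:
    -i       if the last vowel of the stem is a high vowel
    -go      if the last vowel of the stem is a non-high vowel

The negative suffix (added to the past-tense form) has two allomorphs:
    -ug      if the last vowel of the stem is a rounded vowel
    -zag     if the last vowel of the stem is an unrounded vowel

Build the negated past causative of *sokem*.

sokemiizag

*sokem* — last vowel /e/ (a front vowel) → -i → *sokemi*.
The last vowel of the causative form *sokemi* is /i/, which is a high vowel, so the past-tense suffix is -i, giving *sokemii*.
Since the last vowel of the past-tense form *sokemii* is /i/ (an unrounded vowel), it takes -zag, giving *sokemiizag*.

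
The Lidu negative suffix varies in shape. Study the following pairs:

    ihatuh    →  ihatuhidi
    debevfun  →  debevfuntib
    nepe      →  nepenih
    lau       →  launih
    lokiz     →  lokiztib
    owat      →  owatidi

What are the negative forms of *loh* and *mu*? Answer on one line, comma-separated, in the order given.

Looking at the final sound of each stem: -idi when the stem ends in a voiceless consonant (*ihatuh*, *owat*); -tib when the stem ends in a voiced consonant (*debevfun*, *lokiz*); -nih when the stem ends in a vowel (*nepe*, *lau*).
The final sound of *loh* is /h/, which is a voiceless consonant, so the suffix is -idi, giving *lohidi*.
The final sound of *mu* is /u/, which is a vowel, so the suffix is -nih, giving *munih*.

lohidi, munih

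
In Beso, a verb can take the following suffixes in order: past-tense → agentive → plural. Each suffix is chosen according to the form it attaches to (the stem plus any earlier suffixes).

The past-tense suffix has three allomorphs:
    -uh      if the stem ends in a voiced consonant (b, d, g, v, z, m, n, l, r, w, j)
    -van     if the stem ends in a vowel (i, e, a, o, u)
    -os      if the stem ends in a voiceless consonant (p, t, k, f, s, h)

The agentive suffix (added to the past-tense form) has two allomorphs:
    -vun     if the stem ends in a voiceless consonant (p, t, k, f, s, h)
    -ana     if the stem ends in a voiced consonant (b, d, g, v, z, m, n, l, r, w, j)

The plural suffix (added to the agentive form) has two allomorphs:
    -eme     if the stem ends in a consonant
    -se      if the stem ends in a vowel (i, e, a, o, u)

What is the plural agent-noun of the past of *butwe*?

butwevananase

The final sound of *butwe* is /e/, which is a vowel, so the past-tense suffix is -van, giving *butwevan*.
The past-tense form *butwevan*: final consonant = /n/, voiced → -ana → *butwevanana*.
The agentive form *butwevanana*: final sound = /a/, a vowel → -se → *butwevananase*.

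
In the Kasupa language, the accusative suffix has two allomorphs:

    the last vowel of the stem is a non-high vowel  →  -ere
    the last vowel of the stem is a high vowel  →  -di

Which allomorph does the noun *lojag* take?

-ere

*lojag*: last vowel = /a/, a non-high vowel → -ere.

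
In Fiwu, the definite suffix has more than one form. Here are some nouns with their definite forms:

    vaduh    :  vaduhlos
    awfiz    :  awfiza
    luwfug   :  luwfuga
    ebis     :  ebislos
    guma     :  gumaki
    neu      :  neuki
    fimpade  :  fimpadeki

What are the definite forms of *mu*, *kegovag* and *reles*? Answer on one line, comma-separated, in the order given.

The alternation tracks the final sound of the stem — -los when the stem ends in a voiceless consonant (*vaduh*, *ebis*); -a when the stem ends in a voiced consonant (*awfiz*, *luwfug*); -ki when the stem ends in a vowel (*guma*, *neu*, *fimpade*).
Since the final sound of *mu* is /u/ (a vowel), it takes -ki, giving *muki*.
The final sound of *kegovag* is /g/, which is a voiced consonant, so the suffix is -a, giving *kegovaga*.
*reles* — final sound /s/ (a voiceless consonant) → -los → *releslos*.

muki, kegovaga, releslos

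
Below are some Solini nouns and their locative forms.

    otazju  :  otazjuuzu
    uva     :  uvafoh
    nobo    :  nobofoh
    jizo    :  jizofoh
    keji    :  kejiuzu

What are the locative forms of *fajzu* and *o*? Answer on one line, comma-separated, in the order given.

The alternation tracks the last vowel of the stem — -uzu when the last vowel of the stem is a high vowel (*otazju*, *keji*); -foh when the last vowel of the stem is a non-high vowel (*uva*, *nobo*, *jizo*).
*fajzu*: last vowel = /u/, a high vowel → -uzu → *fajzuuzu*.
Since the last vowel of *o* is /o/ (a non-high vowel), it takes -foh, giving *ofoh*.

fajzuuzu, ofoh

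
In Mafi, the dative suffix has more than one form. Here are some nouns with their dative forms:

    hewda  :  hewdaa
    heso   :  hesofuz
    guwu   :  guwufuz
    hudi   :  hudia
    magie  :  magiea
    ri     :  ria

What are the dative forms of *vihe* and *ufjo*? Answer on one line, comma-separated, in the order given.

The alternation tracks the last vowel of the stem — -fuz when the last vowel of the stem is a rounded vowel (*heso*, *guwu*); -a when the last vowel of the stem is an unrounded vowel (*hewda*, *hudi*, *magie*, *ri*).
*vihe* — last vowel /e/ (an unrounded vowel) → -a → *vihea*.
Since the last vowel of *ufjo* is /o/ (a rounded vowel), it takes -fuz, giving *ufjofuz*.

vihea, ufjofuz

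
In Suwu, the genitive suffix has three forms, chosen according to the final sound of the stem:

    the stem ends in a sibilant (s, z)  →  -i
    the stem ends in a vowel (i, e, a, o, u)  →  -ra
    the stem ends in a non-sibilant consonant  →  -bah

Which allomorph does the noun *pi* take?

*pi* — final sound /i/ (a vowel) → -ra.

-ra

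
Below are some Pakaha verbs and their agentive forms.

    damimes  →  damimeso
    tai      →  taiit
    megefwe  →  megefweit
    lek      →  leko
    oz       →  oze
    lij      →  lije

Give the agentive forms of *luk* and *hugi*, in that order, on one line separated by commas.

luko, hugiit

The alternation tracks the final sound of the stem — -o when the stem ends in a voiceless consonant (*damimes*, *lek*); -e when the stem ends in a voiced consonant (*oz*, *lij*); -it when the stem ends in a vowel (*tai*, *megefwe*).
Since the final sound of *luk* is /k/ (a voiceless consonant), it takes -o, giving *luko*.
The final sound of *hugi* is /i/, which is a vowel, so the suffix is -it, giving *hugiit*.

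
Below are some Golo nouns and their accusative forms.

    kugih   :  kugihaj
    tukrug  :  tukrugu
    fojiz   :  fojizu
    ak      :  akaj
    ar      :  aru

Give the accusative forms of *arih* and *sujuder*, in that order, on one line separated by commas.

arihaj, sujuderu

The pattern is voicing of the final consonant: -aj when the stem ends in a voiceless consonant (*kugih*, *ak*); -u when the stem ends in a voiced consonant (*tukrug*, *fojiz*, *ar*).
*arih*: final consonant = /h/, voiceless → -aj → *arihaj*.
*sujuder*: final consonant = /r/, voiced → -u → *sujuderu*.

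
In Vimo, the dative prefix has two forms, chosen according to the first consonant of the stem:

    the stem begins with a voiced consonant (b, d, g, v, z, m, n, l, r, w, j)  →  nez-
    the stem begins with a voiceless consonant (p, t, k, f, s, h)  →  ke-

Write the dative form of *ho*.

*ho*: first consonant = /h/, voiceless → ke- → *keho*.

keho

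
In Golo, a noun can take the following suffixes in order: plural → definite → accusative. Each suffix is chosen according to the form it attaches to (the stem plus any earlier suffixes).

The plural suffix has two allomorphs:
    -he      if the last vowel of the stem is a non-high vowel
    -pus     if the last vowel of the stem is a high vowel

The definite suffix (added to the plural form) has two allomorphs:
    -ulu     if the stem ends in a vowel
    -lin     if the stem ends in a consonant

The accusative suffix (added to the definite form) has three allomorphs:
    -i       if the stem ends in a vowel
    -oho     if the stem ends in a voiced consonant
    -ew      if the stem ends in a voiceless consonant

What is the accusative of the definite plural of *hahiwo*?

*hahiwo* — last vowel /o/ (a non-high vowel) → -he → *hahiwohe*.
The final sound of the plural form *hahiwohe* is /e/, which is a vowel, so the definite suffix is -ulu, giving *hahiwoheulu*.
The definite form *hahiwoheulu*: final sound = /u/, a vowel → -i → *hahiwoheului*.

hahiwoheului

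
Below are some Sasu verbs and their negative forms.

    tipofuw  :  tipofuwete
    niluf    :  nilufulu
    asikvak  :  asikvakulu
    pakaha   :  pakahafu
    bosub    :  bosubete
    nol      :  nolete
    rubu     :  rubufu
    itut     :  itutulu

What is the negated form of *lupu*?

lupufu

The suffix is conditioned by the final sound: -ulu when the stem ends in a voiceless consonant (*niluf*, *asikvak*, *itut*); -ete when the stem ends in a voiced consonant (*tipofuw*, *bosub*, *nol*); -fu when the stem ends in a vowel (*pakaha*, *rubu*).
*lupu*: final sound = /u/, a vowel → -fu → *lupufu*.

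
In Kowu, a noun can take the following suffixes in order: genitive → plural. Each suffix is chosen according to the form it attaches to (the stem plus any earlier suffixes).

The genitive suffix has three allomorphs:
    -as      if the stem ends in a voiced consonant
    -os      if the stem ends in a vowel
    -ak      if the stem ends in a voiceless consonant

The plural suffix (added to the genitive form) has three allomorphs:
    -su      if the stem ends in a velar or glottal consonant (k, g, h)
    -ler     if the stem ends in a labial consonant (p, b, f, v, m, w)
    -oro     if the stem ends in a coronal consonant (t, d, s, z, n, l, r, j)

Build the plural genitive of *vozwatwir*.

vozwatwirasoro

*vozwatwir*: final sound = /r/, a voiced consonant → -as → *vozwatwiras*.
The final consonant of the genitive form *vozwatwiras* is /s/, which is coronal, so the plural suffix is -oro, giving *vozwatwirasoro*.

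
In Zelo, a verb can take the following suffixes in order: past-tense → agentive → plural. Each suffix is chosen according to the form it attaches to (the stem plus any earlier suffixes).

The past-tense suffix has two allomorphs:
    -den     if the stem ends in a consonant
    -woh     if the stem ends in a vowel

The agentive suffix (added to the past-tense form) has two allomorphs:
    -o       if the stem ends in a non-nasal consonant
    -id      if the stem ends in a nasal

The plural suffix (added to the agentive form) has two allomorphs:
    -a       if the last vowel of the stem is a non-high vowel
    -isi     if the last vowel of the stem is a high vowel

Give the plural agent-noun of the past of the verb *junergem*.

Since the final sound of *junergem* is /m/ (a consonant), it takes -den, giving *junergemden*.
The final consonant of the past-tense form *junergemden* is /n/, which is a nasal, so the agentive suffix is -id, giving *junergemdenid*.
The agentive form *junergemdenid* — last vowel /i/ (a high vowel) → -isi → *junergemdenidisi*.

junergemdenidisi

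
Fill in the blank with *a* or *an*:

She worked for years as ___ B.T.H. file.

The indefinite article is chosen by the initial *sound* of the following word, not its spelling.
The initialism *B.T.H.* is read letter by letter; the first letter, B, is pronounced /biː/, which begins with a consonant sound.
So the article is *a*: She worked for years as a B.T.H. file.

a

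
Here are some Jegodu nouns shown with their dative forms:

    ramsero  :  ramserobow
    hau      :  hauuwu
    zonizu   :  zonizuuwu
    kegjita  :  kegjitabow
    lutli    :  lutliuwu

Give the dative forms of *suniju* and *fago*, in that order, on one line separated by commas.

sunijuuwu, fagobow

The alternation tracks the last vowel of the stem — -uwu when the last vowel of the stem is a high vowel (*hau*, *zonizu*, *lutli*); -bow when the last vowel of the stem is a non-high vowel (*ramsero*, *kegjita*).
*suniju*: last vowel = /u/, a high vowel → -uwu → *sunijuuwu*.
*fago* — last vowel /o/ (a non-high vowel) → -bow → *fagobow*.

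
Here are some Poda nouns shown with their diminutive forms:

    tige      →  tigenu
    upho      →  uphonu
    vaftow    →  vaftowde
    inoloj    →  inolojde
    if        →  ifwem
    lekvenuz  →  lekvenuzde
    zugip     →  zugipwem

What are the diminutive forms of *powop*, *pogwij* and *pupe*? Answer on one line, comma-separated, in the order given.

powopwem, pogwijde, pupenu

Looking at the final sound of each stem: -wem when the stem ends in a voiceless consonant (*if*, *zugip*); -de when the stem ends in a voiced consonant (*vaftow*, *inoloj*, *lekvenuz*); -nu when the stem ends in a vowel (*tige*, *upho*).
*powop* — final sound /p/ (a voiceless consonant) → -wem → *powopwem*.
*pogwij* — final sound /j/ (a voiced consonant) → -de → *pogwijde*.
*pupe*: final sound = /e/, a vowel → -nu → *pupenu*.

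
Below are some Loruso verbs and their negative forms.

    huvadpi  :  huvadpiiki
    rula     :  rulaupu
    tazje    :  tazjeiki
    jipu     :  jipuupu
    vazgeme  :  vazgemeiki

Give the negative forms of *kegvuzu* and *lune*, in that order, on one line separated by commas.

kegvuzuupu, luneiki

The alternation tracks the last vowel of the stem — -iki when the last vowel of the stem is a front vowel (*huvadpi*, *tazje*, *vazgeme*); -upu when the last vowel of the stem is a back vowel (*rula*, *jipu*).
Since the last vowel of *kegvuzu* is /u/ (a back vowel), it takes -upu, giving *kegvuzuupu*.
Since the last vowel of *lune* is /e/ (a front vowel), it takes -iki, giving *luneiki*.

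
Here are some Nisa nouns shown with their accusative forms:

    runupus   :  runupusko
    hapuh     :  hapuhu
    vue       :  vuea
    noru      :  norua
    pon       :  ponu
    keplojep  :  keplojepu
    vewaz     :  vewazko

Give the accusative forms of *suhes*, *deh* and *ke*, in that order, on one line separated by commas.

The alternation tracks the final sound of the stem — -ko when the stem ends in a sibilant (*runupus*, *vewaz*); -u when the stem ends in a non-sibilant consonant (*hapuh*, *pon*, *keplojep*); -a when the stem ends in a vowel (*vue*, *noru*).
The final sound of *suhes* is /s/, which is a sibilant, so the suffix is -ko, giving *suhesko*.
Since the final sound of *deh* is /h/ (a non-sibilant consonant), it takes -u, giving *dehu*.
The final sound of *ke* is /e/, which is a vowel, so the suffix is -a, giving *kea*.

suhesko, dehu, kea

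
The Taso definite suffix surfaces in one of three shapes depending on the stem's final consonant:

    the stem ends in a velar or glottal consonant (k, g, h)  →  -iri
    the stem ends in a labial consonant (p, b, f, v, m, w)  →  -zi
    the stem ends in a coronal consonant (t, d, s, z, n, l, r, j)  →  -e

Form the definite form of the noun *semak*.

*semak* — final consonant /k/ (velar/glottal) → -iri → *semakiri*.

semakiri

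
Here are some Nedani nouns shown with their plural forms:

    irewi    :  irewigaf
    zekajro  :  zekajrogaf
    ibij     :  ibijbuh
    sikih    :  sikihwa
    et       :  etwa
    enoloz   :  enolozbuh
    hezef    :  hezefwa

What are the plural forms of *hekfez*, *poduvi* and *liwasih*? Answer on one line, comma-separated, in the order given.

The alternation tracks the final sound of the stem — -wa when the stem ends in a voiceless consonant (*sikih*, *et*, *hezef*); -buh when the stem ends in a voiced consonant (*ibij*, *enoloz*); -gaf when the stem ends in a vowel (*irewi*, *zekajro*).
The final sound of *hekfez* is /z/, which is a voiced consonant, so the suffix is -buh, giving *hekfezbuh*.
The final sound of *poduvi* is /i/, which is a vowel, so the suffix is -gaf, giving *poduvigaf*.
*liwasih* — final sound /h/ (a voiceless consonant) → -wa → *liwasihwa*.

hekfezbuh, poduvigaf, liwasihwa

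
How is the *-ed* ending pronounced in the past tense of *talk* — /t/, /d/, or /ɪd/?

/t/

The stem *talk* ends in a voiceless consonant other than /t/.
The -ed suffix is realized as /ɪd/ after /t, d/; as /t/ after other voiceless consonants; and as /d/ after other voiced sounds.
So -ed on *talk* is pronounced /t/.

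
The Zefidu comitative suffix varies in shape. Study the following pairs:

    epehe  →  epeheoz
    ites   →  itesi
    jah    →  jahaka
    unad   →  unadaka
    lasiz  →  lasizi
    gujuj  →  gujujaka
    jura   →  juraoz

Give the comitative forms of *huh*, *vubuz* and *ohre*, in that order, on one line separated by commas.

huhaka, vubuzi, ohreoz

The suffix is conditioned by the final sound: -i when the stem ends in a sibilant (*ites*, *lasiz*); -aka when the stem ends in a non-sibilant consonant (*jah*, *unad*, *gujuj*); -oz when the stem ends in a vowel (*epehe*, *jura*).
*huh*: final sound = /h/, a non-sibilant consonant → -aka → *huhaka*.
*vubuz*: final sound = /z/, a sibilant → -i → *vubuzi*.
*ohre*: final sound = /e/, a vowel → -oz → *ohreoz*.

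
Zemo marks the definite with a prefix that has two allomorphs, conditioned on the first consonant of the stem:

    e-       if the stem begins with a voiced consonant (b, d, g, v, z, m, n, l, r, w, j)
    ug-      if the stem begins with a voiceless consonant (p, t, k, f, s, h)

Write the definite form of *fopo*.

ugfopo

Since the first consonant of *fopo* is /f/ (voiceless), it takes ug-, giving *ugfopo*.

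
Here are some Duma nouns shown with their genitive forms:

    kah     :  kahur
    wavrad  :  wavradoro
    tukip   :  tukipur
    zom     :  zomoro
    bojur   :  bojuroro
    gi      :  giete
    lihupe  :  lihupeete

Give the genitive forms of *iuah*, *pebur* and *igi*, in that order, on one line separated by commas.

The pattern is voicing of the final sound: -ur when the stem ends in a voiceless consonant (*kah*, *tukip*); -oro when the stem ends in a voiced consonant (*wavrad*, *zom*, *bojur*); -ete when the stem ends in a vowel (*gi*, *lihupe*).
*iuah* — final sound /h/ (a voiceless consonant) → -ur → *iuahur*.
Since the final sound of *pebur* is /r/ (a voiced consonant), it takes -oro, giving *peburoro*.
*igi*: final sound = /i/, a vowel → -ete → *igiete*.

iuahur, peburoro, igiete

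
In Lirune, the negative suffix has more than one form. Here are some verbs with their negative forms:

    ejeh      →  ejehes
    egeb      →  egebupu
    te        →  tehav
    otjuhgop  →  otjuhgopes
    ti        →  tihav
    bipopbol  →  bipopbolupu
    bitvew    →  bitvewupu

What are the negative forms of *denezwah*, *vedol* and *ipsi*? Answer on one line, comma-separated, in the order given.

Looking at the final sound of each stem: -es when the stem ends in a voiceless consonant (*ejeh*, *otjuhgop*); -upu when the stem ends in a voiced consonant (*egeb*, *bipopbol*, *bitvew*); -hav when the stem ends in a vowel (*te*, *ti*).
*denezwah*: final sound = /h/, a voiceless consonant → -es → *denezwahes*.
*vedol* — final sound /l/ (a voiced consonant) → -upu → *vedolupu*.
*ipsi* — final sound /i/ (a vowel) → -hav → *ipsihav*.

denezwahes, vedolupu, ipsihav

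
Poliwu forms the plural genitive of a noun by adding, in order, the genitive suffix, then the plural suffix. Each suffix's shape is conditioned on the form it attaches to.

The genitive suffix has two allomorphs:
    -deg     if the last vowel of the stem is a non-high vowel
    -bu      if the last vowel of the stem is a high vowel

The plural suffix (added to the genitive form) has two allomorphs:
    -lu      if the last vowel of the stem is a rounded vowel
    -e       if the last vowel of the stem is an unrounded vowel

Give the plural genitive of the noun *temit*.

temitbulu

*temit* — last vowel /i/ (a high vowel) → -bu → *temitbu*.
The genitive form *temitbu*: last vowel = /u/, a rounded vowel → -lu → *temitbulu*.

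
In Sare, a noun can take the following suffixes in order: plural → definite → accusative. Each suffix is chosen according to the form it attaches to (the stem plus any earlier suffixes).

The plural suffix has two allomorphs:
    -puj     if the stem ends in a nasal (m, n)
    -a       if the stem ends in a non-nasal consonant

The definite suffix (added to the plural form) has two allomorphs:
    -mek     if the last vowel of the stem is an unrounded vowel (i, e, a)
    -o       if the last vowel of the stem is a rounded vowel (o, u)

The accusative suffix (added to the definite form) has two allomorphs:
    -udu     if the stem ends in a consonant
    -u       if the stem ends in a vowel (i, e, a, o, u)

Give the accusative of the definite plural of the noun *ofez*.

ofezamekudu

Since the final consonant of *ofez* is /z/ (non-nasal), it takes -a, giving *ofeza*.
The last vowel of the plural form *ofeza* is /a/, which is an unrounded vowel, so the definite suffix is -mek, giving *ofezamek*.
The definite form *ofezamek*: final sound = /k/, a consonant → -udu → *ofezamekudu*.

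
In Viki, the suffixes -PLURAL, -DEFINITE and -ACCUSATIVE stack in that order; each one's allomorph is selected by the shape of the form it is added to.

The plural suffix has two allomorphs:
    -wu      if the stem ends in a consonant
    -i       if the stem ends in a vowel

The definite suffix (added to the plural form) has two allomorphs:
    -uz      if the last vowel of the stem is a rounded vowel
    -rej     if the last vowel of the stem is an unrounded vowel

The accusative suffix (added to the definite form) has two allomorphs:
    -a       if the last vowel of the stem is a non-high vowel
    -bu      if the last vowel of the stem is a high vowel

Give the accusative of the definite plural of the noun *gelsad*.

gelsadwuuzbu

The final sound of *gelsad* is /d/, which is a consonant, so the plural suffix is -wu, giving *gelsadwu*.
The plural form *gelsadwu*: last vowel = /u/, a rounded vowel → -uz → *gelsadwuuz*.
The definite form *gelsadwuuz* — last vowel /u/ (a high vowel) → -bu → *gelsadwuuzbu*.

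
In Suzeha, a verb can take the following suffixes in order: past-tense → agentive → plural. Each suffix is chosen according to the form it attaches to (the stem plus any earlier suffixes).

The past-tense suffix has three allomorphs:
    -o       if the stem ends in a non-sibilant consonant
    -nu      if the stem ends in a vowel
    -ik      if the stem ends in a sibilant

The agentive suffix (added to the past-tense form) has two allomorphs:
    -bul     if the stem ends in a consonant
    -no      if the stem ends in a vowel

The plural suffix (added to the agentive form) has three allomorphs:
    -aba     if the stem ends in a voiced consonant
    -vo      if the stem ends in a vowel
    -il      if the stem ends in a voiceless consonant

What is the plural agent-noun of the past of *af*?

afonovo

*af*: final sound = /f/, a non-sibilant consonant → -o → *afo*.
The past-tense form *afo*: final sound = /o/, a vowel → -no → *afono*.
The final sound of the agentive form *afono* is /o/, which is a vowel, so the plural suffix is -vo, giving *afonovo*.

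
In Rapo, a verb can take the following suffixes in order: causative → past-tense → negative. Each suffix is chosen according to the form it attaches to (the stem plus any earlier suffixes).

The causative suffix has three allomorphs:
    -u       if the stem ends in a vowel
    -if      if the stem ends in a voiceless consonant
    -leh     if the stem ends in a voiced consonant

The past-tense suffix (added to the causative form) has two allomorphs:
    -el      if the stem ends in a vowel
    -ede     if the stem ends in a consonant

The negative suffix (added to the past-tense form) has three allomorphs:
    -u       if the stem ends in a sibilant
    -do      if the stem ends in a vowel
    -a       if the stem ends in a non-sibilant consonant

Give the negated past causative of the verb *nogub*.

nogublehededo

*nogub*: final sound = /b/, a voiced consonant → -leh → *nogubleh*.
Since the final sound of the causative form *nogubleh* is /h/ (a consonant), it takes -ede, giving *nogublehede*.
The final sound of the past-tense form *nogublehede* is /e/, which is a vowel, so the negative suffix is -do, giving *nogublehededo*.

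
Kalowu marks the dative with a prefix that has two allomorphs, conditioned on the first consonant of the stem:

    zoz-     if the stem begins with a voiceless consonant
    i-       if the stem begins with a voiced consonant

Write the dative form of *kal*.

zozkal

*kal* — first consonant /k/ (voiceless) → zoz- → *zozkal*.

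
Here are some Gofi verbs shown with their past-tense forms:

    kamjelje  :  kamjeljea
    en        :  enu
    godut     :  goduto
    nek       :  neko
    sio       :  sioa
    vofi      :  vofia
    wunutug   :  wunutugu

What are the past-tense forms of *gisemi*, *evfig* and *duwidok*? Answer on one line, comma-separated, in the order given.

gisemia, evfigu, duwidoko

Looking at the final sound of each stem: -o when the stem ends in a voiceless consonant (*godut*, *nek*); -u when the stem ends in a voiced consonant (*en*, *wunutug*); -a when the stem ends in a vowel (*kamjelje*, *sio*, *vofi*).
*gisemi* — final sound /i/ (a vowel) → -a → *gisemia*.
*evfig* — final sound /g/ (a voiced consonant) → -u → *evfigu*.
The final sound of *duwidok* is /k/, which is a voiceless consonant, so the suffix is -o, giving *duwidoko*.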